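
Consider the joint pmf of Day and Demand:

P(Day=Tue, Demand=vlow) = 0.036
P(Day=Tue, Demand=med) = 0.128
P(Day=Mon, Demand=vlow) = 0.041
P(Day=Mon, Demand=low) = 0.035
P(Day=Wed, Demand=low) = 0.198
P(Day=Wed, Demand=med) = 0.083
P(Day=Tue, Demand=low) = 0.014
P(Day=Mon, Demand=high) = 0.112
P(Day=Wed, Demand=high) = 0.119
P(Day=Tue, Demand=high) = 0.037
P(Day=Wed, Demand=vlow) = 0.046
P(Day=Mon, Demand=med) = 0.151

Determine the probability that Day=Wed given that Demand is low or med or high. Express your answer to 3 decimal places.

0.456

P(Demand=low) = 0.035 + 0.014 + 0.198 = 0.247.
P(Demand=med) = 0.151 + 0.128 + 0.083 = 0.362.
P(Demand=high) = 0.112 + 0.037 + 0.119 = 0.268.
P(Demand ∈ {low, med, high}) = 0.247 + 0.362 + 0.268 = 0.877; P(Day=Wed, Demand ∈ {low, med, high}) = 0.198 + 0.083 + 0.119 = 0.400.
P(Day=Wed | Demand ∈ {low, med, high}) = 0.400/0.877 = 0.456.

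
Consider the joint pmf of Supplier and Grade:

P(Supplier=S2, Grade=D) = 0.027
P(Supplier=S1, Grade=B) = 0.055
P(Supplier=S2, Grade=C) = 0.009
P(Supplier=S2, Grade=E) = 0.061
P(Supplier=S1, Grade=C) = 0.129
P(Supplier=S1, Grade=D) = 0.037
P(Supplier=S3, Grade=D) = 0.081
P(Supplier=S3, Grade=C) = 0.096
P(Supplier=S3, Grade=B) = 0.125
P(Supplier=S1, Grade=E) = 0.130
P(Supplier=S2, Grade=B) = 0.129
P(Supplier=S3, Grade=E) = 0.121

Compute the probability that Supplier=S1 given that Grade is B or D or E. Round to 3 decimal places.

P(Grade=B) = 0.055 + 0.129 + 0.125 = 0.309.
P(Grade=D) = 0.037 + 0.027 + 0.081 = 0.145.
P(Grade=E) = 0.130 + 0.061 + 0.121 = 0.312.
P(Grade ∈ {B, D, E}) = 0.309 + 0.145 + 0.312 = 0.766; P(Supplier=S1, Grade ∈ {B, D, E}) = 0.055 + 0.037 + 0.130 = 0.222.
P(Supplier=S1 | Grade ∈ {B, D, E}) = 0.222/0.766 = 0.290.

0.290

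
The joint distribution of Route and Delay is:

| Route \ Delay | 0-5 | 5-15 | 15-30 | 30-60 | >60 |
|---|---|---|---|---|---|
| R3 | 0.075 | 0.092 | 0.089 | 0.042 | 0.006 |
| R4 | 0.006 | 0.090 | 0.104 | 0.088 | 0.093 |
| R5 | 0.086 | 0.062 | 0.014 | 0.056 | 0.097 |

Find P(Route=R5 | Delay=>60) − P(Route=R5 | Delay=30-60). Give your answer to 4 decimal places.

P(Delay=>60) = 0.006 + 0.093 + 0.097 = 0.196; P(Route=R5 | Delay=>60) = 0.097/0.196 = 0.49490.
P(Delay=30-60) = 0.042 + 0.088 + 0.056 = 0.186; P(Route=R5 | Delay=30-60) = 0.056/0.186 = 0.30108.
Difference = 0.1938.

0.1938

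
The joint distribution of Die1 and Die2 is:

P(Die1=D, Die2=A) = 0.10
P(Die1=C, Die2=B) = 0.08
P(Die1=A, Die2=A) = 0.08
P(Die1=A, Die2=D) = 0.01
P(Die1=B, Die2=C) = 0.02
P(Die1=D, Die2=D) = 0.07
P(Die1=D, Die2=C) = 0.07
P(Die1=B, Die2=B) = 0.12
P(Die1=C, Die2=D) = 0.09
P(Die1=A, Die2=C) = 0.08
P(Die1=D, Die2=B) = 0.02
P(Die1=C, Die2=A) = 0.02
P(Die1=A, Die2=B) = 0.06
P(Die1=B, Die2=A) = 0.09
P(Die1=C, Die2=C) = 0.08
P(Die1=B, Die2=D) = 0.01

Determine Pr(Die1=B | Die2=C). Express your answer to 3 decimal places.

P(Die2=C) = 0.08 + 0.02 + 0.08 + 0.07 = 0.25.
P(Die1=B | Die2=C) = 0.02/0.25 = 0.080.

0.080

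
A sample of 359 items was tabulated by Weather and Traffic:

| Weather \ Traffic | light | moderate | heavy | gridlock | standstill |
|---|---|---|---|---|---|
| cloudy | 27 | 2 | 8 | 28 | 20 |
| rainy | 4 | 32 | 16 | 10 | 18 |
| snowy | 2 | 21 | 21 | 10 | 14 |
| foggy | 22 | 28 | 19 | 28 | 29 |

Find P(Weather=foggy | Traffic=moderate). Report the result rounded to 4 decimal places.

Total with Traffic=moderate: 2 + 32 + 21 + 28 = 83.
P(Weather=foggy | Traffic=moderate) = 28/83 = 0.3373.

0.3373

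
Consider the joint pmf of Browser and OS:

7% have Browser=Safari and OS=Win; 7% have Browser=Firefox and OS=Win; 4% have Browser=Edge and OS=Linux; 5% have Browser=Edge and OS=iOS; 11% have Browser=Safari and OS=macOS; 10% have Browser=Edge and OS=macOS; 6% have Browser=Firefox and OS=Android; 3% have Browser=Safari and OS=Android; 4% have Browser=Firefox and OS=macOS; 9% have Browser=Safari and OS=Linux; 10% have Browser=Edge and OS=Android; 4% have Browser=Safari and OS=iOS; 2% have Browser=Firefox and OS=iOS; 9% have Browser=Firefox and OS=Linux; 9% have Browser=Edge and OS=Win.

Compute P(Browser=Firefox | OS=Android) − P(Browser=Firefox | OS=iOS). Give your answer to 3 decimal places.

0.134

P(OS=Android) = 0.06 + 0.03 + 0.10 = 0.19; P(Browser=Firefox | OS=Android) = 0.06/0.19 = 0.3158.
P(OS=iOS) = 0.02 + 0.04 + 0.05 = 0.11; P(Browser=Firefox | OS=iOS) = 0.02/0.11 = 0.1818.
Difference = 0.134.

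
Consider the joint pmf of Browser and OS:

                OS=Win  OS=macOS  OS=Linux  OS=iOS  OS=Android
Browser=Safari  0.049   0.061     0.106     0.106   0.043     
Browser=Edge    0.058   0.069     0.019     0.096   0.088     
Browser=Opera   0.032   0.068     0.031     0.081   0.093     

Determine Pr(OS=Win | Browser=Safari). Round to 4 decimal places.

0.1342

P(Browser=Safari) = 0.049 + 0.061 + 0.106 + 0.106 + 0.043 = 0.365.
P(OS=Win | Browser=Safari) = 0.049/0.365 = 0.1342.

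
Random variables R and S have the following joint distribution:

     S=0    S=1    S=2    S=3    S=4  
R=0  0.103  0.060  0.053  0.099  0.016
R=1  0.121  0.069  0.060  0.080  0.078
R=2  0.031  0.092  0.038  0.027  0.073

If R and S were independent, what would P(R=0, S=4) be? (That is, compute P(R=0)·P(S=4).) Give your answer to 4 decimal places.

P(R=0) = 0.103 + 0.060 + 0.053 + 0.099 + 0.016 = 0.331.
P(S=4) = 0.016 + 0.078 + 0.073 = 0.167.
Product: 0.331 × 0.167 = 0.0553.

0.0553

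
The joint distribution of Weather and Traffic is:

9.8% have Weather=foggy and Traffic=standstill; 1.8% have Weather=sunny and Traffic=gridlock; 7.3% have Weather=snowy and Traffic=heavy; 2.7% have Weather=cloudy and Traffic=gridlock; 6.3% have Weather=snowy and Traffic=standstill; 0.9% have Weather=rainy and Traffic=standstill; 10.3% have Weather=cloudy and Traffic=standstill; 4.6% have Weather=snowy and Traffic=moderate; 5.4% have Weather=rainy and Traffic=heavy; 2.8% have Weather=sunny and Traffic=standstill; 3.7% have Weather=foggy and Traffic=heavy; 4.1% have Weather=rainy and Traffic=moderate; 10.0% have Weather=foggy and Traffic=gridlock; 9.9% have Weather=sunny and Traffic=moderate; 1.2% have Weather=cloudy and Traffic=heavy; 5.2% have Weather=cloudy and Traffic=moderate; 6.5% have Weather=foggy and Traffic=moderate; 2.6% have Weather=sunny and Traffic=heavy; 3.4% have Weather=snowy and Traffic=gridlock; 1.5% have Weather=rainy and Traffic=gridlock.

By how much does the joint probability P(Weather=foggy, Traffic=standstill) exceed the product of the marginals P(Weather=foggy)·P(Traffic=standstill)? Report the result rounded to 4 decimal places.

P(Weather=foggy) = 0.065 + 0.037 + 0.100 + 0.098 = 0.300.
P(Traffic=standstill) = 0.028 + 0.103 + 0.009 + 0.063 + 0.098 = 0.301.
P(Weather=foggy, Traffic=standstill) − P(Weather=foggy)P(Traffic=standstill) = 0.098 − 0.300×0.301 = 0.0077.

0.0077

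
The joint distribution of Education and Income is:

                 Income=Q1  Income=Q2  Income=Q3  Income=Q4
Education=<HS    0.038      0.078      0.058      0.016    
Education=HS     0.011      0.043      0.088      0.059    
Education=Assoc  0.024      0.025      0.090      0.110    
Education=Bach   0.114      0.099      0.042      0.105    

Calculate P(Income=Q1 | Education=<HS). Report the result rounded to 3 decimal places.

0.200

P(Education=<HS) = 0.038 + 0.078 + 0.058 + 0.016 = 0.190.
P(Income=Q1 | Education=<HS) = 0.038/0.190 = 0.200.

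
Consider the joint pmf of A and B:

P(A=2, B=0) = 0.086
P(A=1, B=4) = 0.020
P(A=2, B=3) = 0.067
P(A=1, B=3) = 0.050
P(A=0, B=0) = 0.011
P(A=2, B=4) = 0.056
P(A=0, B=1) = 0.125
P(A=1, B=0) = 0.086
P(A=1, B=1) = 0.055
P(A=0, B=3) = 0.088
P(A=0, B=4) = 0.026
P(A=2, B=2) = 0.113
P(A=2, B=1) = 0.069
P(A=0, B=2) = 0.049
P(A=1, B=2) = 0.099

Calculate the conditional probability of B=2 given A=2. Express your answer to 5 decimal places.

0.28900

P(A=2) = 0.086 + 0.069 + 0.113 + 0.067 + 0.056 = 0.391.
P(B=2 | A=2) = 0.113/0.391 = 0.28900.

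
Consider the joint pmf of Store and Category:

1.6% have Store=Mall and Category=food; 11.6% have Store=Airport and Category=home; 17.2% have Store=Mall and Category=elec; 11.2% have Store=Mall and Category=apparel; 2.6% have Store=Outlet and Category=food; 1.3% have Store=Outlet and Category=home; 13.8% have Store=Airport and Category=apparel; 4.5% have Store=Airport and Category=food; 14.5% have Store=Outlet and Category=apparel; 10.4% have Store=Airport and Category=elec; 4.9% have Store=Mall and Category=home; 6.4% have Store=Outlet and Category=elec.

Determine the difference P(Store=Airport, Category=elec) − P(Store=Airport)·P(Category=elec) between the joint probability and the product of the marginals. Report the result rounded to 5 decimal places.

-0.03302

P(Store=Airport) = 0.045 + 0.138 + 0.104 + 0.116 = 0.403.
P(Category=elec) = 0.172 + 0.104 + 0.064 = 0.340.
P(Store=Airport, Category=elec) − P(Store=Airport)P(Category=elec) = 0.104 − 0.403×0.340 = -0.03302.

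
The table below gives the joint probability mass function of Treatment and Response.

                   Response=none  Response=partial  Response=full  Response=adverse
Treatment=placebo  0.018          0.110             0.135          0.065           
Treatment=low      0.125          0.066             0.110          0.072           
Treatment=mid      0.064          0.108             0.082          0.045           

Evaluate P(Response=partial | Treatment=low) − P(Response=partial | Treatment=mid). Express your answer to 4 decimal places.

-0.1843

P(Treatment=low) = 0.125 + 0.066 + 0.110 + 0.072 = 0.373; P(Response=partial | Treatment=low) = 0.066/0.373 = 0.17694.
P(Treatment=mid) = 0.064 + 0.108 + 0.082 + 0.045 = 0.299; P(Response=partial | Treatment=mid) = 0.108/0.299 = 0.36120.
Difference = -0.1843.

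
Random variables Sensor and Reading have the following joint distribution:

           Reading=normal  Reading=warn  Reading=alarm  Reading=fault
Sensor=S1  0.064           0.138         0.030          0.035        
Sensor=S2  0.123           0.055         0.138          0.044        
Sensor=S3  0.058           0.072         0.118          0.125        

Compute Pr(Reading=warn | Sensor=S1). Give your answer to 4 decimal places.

0.5169

P(Sensor=S1) = 0.064 + 0.138 + 0.030 + 0.035 = 0.267.
P(Reading=warn | Sensor=S1) = 0.138/0.267 = 0.5169.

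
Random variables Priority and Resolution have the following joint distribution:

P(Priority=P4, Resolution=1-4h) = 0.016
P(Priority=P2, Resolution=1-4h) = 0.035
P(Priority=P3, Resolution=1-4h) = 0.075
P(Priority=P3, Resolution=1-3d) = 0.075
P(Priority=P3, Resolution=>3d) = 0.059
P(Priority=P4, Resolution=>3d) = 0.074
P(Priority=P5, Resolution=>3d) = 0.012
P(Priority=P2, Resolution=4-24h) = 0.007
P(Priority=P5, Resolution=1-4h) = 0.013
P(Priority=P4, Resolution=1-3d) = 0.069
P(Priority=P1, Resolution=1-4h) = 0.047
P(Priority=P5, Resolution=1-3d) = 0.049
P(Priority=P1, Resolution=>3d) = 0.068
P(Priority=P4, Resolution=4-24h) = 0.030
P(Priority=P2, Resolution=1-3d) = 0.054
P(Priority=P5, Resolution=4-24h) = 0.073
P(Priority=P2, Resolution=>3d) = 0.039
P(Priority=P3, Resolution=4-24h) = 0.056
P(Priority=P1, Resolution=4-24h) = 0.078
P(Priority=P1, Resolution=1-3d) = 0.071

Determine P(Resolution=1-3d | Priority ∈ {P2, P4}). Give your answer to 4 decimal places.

0.3796

P(Priority=P2) = 0.035 + 0.007 + 0.054 + 0.039 = 0.135.
P(Priority=P4) = 0.016 + 0.030 + 0.069 + 0.074 = 0.189.
P(Priority ∈ {P2, P4}) = 0.135 + 0.189 = 0.324; P(Resolution=1-3d, Priority ∈ {P2, P4}) = 0.054 + 0.069 = 0.123.
P(Resolution=1-3d | Priority ∈ {P2, P4}) = 0.123/0.324 = 0.3796.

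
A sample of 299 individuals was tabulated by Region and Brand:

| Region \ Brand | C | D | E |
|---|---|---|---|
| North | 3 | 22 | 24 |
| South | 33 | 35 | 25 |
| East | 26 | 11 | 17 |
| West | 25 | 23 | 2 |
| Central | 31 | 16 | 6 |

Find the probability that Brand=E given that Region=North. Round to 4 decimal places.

Total with Region=North: 3 + 22 + 24 = 49.
P(Brand=E | Region=North) = 24/49 = 0.4898.

0.4898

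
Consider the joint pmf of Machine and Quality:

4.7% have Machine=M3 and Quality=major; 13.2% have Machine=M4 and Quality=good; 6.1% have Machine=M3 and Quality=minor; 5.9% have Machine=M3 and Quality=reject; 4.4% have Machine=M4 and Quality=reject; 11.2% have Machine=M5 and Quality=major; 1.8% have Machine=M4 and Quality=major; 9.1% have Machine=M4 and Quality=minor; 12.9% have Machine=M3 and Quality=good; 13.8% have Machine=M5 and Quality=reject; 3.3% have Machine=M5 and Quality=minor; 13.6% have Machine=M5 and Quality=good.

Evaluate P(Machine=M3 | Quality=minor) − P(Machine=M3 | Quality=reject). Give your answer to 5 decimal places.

0.08492

P(Quality=minor) = 0.061 + 0.091 + 0.033 = 0.185; P(Machine=M3 | Quality=minor) = 0.061/0.185 = 0.329730.
P(Quality=reject) = 0.059 + 0.044 + 0.138 = 0.241; P(Machine=M3 | Quality=reject) = 0.059/0.241 = 0.244813.
Difference = 0.08492.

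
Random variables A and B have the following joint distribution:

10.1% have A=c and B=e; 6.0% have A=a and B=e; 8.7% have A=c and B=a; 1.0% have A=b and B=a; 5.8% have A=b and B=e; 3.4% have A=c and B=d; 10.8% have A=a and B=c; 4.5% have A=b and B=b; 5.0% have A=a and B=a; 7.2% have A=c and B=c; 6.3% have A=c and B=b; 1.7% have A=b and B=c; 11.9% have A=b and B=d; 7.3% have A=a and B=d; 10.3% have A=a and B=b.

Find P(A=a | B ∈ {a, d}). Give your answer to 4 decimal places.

0.3298

P(B=a) = 0.050 + 0.010 + 0.087 = 0.147.
P(B=d) = 0.073 + 0.119 + 0.034 = 0.226.
P(B ∈ {a, d}) = 0.147 + 0.226 = 0.373; P(A=a, B ∈ {a, d}) = 0.050 + 0.073 = 0.123.
P(A=a | B ∈ {a, d}) = 0.123/0.373 = 0.3298.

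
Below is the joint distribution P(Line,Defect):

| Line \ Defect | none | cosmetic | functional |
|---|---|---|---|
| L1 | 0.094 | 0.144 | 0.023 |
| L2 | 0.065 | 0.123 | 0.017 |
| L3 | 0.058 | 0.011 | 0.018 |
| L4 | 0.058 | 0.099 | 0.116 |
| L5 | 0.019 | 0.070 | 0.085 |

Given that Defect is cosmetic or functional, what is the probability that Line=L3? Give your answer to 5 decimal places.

0.04108

P(Defect=cosmetic) = 0.144 + 0.123 + 0.011 + 0.099 + 0.070 = 0.447.
P(Defect=functional) = 0.023 + 0.017 + 0.018 + 0.116 + 0.085 = 0.259.
P(Defect ∈ {cosmetic, functional}) = 0.447 + 0.259 = 0.706; P(Line=L3, Defect ∈ {cosmetic, functional}) = 0.011 + 0.018 = 0.029.
P(Line=L3 | Defect ∈ {cosmetic, functional}) = 0.029/0.706 = 0.04108.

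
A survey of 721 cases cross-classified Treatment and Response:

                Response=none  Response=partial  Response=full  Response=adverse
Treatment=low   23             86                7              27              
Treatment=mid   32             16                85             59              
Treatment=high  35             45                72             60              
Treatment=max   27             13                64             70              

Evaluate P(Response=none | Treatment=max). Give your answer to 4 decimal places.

0.1552

Total with Treatment=max: 27 + 13 + 64 + 70 = 174.
P(Response=none | Treatment=max) = 27/174 = 0.1552.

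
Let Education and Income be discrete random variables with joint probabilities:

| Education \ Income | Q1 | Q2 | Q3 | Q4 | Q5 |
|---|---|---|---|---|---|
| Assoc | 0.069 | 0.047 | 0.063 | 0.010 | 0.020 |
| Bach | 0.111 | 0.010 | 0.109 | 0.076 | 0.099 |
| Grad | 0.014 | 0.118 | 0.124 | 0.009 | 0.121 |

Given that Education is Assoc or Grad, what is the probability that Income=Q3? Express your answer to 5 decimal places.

P(Education=Assoc) = 0.069 + 0.047 + 0.063 + 0.010 + 0.020 = 0.209.
P(Education=Grad) = 0.014 + 0.118 + 0.124 + 0.009 + 0.121 = 0.386.
P(Education ∈ {Assoc, Grad}) = 0.209 + 0.386 = 0.595; P(Income=Q3, Education ∈ {Assoc, Grad}) = 0.063 + 0.124 = 0.187.
P(Income=Q3 | Education ∈ {Assoc, Grad}) = 0.187/0.595 = 0.31429.

0.31429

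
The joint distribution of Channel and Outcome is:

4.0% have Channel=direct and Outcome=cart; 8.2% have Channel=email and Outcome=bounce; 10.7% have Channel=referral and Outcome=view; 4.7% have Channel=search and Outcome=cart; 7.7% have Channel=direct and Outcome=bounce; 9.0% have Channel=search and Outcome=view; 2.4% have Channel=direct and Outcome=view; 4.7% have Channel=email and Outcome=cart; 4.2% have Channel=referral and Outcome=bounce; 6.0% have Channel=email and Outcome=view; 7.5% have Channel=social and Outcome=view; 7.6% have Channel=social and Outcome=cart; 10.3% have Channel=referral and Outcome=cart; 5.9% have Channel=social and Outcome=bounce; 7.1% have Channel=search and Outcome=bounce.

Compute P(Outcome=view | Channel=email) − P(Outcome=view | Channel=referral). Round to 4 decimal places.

-0.1071

P(Channel=email) = 0.082 + 0.060 + 0.047 = 0.189; P(Outcome=view | Channel=email) = 0.060/0.189 = 0.31746.
P(Channel=referral) = 0.042 + 0.107 + 0.103 = 0.252; P(Outcome=view | Channel=referral) = 0.107/0.252 = 0.42460.
Difference = -0.1071.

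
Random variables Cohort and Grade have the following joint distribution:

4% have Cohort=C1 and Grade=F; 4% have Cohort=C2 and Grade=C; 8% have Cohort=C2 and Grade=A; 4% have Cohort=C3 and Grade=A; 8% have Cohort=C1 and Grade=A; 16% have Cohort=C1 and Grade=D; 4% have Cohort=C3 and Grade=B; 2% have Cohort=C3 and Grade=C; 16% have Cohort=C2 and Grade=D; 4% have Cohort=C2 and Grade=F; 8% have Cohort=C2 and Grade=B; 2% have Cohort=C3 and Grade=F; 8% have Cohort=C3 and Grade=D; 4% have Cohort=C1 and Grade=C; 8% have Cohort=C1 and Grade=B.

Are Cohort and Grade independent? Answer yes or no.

yes

Every cell satisfies P(Cohort,Grade) = P(Cohort)·P(Grade). For instance P(Cohort=C3) = 0.20, P(Grade=B) = 0.20, and 0.20×0.20 = 0.04 matches the joint entry. So Cohort and Grade are independent.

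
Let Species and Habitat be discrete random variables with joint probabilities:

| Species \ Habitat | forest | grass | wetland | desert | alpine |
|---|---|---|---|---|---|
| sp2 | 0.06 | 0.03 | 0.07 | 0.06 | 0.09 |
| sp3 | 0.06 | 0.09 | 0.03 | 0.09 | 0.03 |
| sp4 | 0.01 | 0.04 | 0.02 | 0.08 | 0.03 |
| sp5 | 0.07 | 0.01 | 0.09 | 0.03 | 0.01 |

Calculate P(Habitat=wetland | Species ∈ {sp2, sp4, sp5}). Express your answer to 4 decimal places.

P(Species=sp2) = 0.06 + 0.03 + 0.07 + 0.06 + 0.09 = 0.31.
P(Species=sp4) = 0.01 + 0.04 + 0.02 + 0.08 + 0.03 = 0.18.
P(Species=sp5) = 0.07 + 0.01 + 0.09 + 0.03 + 0.01 = 0.21.
P(Species ∈ {sp2, sp4, sp5}) = 0.31 + 0.18 + 0.21 = 0.70; P(Habitat=wetland, Species ∈ {sp2, sp4, sp5}) = 0.07 + 0.02 + 0.09 = 0.18.
P(Habitat=wetland | Species ∈ {sp2, sp4, sp5}) = 0.18/0.70 = 0.2571.

0.2571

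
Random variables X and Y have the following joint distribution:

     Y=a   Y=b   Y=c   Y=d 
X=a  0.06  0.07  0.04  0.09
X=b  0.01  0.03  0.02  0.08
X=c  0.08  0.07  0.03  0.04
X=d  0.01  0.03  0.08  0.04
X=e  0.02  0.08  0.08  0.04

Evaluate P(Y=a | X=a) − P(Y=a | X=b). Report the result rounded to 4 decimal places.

0.1593

P(X=a) = 0.06 + 0.07 + 0.04 + 0.09 = 0.26; P(Y=a | X=a) = 0.06/0.26 = 0.23077.
P(X=b) = 0.01 + 0.03 + 0.02 + 0.08 = 0.14; P(Y=a | X=b) = 0.01/0.14 = 0.07143.
Difference = 0.1593.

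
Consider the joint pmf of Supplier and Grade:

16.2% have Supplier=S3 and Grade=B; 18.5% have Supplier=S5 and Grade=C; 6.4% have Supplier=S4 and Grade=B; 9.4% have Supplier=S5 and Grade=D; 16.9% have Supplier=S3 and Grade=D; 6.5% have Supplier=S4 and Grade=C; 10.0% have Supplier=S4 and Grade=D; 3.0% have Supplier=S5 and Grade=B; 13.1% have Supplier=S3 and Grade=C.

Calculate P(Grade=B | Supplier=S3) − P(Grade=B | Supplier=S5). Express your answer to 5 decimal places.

0.25356

P(Supplier=S3) = 0.162 + 0.131 + 0.169 = 0.462; P(Grade=B | Supplier=S3) = 0.162/0.462 = 0.350649.
P(Supplier=S5) = 0.030 + 0.185 + 0.094 = 0.309; P(Grade=B | Supplier=S5) = 0.030/0.309 = 0.097087.
Difference = 0.25356.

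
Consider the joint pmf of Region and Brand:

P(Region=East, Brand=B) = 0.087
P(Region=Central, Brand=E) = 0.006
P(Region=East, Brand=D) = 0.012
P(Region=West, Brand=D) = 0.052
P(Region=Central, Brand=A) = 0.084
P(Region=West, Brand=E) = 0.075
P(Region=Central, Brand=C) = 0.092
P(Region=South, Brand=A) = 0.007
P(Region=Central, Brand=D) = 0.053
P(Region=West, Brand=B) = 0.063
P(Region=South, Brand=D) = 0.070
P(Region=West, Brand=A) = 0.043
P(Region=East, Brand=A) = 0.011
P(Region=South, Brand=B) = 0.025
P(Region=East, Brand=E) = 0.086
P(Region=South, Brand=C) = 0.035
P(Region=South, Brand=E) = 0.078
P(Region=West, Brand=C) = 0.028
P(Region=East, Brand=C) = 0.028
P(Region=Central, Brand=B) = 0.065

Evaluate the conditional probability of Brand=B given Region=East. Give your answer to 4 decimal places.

0.3884

P(Region=East) = 0.011 + 0.087 + 0.028 + 0.012 + 0.086 = 0.224.
P(Brand=B | Region=East) = 0.087/0.224 = 0.3884.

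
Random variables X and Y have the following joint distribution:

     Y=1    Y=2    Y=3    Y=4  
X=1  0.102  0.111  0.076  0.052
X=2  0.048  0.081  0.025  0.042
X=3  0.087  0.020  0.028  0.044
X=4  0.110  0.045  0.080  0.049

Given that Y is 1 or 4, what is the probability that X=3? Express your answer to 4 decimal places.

0.2453

P(Y=1) = 0.102 + 0.048 + 0.087 + 0.110 = 0.347.
P(Y=4) = 0.052 + 0.042 + 0.044 + 0.049 = 0.187.
P(Y ∈ {1, 4}) = 0.347 + 0.187 = 0.534; P(X=3, Y ∈ {1, 4}) = 0.087 + 0.044 = 0.131.
P(X=3 | Y ∈ {1, 4}) = 0.131/0.534 = 0.2453.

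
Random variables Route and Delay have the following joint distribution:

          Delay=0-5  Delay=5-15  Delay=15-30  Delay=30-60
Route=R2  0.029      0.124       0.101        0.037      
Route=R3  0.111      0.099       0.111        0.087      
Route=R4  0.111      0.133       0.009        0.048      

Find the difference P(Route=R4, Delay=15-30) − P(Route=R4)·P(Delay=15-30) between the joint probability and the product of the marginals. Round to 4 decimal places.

-0.0575

P(Route=R4) = 0.111 + 0.133 + 0.009 + 0.048 = 0.301.
P(Delay=15-30) = 0.101 + 0.111 + 0.009 = 0.221.
P(Route=R4, Delay=15-30) − P(Route=R4)P(Delay=15-30) = 0.009 − 0.301×0.221 = -0.0575.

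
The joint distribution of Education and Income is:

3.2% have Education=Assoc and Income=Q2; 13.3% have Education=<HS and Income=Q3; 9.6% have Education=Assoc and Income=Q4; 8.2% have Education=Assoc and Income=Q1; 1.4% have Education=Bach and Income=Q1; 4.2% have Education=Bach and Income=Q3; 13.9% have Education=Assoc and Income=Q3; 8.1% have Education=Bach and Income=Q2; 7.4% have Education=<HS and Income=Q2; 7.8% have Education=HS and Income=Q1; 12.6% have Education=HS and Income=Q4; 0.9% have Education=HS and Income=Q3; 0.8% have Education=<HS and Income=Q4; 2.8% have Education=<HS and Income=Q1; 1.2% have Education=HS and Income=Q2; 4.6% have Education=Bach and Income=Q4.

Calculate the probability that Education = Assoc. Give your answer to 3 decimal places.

P(Education=Assoc) = 0.082 + 0.032 + 0.139 + 0.096 = 0.349.

0.349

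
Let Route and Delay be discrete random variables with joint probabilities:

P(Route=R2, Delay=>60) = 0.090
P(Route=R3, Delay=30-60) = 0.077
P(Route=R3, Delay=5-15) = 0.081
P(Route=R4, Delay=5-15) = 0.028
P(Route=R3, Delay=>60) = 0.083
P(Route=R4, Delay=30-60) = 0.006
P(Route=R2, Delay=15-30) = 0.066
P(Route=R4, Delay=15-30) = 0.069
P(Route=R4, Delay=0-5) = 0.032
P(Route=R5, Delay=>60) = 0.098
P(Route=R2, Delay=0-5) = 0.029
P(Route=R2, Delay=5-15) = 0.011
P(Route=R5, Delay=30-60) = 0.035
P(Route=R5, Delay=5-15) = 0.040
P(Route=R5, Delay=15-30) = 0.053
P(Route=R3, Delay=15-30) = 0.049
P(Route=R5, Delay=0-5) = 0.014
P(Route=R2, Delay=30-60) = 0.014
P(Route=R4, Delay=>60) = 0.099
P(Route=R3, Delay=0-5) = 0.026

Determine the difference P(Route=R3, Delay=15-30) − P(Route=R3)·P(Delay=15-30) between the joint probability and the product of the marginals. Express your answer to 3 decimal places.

P(Route=R3) = 0.026 + 0.081 + 0.049 + 0.077 + 0.083 = 0.316.
P(Delay=15-30) = 0.066 + 0.049 + 0.069 + 0.053 = 0.237.
P(Route=R3, Delay=15-30) − P(Route=R3)P(Delay=15-30) = 0.049 − 0.316×0.237 = -0.026.

-0.026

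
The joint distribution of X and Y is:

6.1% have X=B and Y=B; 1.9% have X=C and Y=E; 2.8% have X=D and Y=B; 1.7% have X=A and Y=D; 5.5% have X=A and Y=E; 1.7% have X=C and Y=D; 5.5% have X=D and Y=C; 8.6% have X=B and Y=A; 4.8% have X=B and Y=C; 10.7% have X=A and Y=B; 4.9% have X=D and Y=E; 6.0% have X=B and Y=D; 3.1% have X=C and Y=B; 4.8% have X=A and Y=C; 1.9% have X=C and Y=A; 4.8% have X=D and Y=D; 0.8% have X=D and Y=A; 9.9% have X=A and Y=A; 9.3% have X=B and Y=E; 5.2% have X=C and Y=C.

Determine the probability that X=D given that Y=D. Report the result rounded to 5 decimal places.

0.33803

P(Y=D) = 0.017 + 0.060 + 0.017 + 0.048 = 0.142.
P(X=D | Y=D) = 0.048/0.142 = 0.33803.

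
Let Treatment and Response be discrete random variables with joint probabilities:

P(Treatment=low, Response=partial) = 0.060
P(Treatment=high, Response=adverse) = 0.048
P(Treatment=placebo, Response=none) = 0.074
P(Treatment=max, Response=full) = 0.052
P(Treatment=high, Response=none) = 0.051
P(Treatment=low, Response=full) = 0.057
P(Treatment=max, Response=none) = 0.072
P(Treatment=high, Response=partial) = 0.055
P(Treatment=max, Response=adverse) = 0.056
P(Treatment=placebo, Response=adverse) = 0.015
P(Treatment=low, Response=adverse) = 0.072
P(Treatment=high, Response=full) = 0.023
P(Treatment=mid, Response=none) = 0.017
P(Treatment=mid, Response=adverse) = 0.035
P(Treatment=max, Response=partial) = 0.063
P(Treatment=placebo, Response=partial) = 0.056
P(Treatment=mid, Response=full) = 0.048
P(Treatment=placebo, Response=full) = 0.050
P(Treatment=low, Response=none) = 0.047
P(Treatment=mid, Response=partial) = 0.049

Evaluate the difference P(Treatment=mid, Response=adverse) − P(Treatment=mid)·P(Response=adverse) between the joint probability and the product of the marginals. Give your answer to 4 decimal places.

P(Treatment=mid) = 0.017 + 0.049 + 0.048 + 0.035 = 0.149.
P(Response=adverse) = 0.015 + 0.072 + 0.035 + 0.048 + 0.056 = 0.226.
P(Treatment=mid, Response=adverse) − P(Treatment=mid)P(Response=adverse) = 0.035 − 0.149×0.226 = 0.0013.

0.0013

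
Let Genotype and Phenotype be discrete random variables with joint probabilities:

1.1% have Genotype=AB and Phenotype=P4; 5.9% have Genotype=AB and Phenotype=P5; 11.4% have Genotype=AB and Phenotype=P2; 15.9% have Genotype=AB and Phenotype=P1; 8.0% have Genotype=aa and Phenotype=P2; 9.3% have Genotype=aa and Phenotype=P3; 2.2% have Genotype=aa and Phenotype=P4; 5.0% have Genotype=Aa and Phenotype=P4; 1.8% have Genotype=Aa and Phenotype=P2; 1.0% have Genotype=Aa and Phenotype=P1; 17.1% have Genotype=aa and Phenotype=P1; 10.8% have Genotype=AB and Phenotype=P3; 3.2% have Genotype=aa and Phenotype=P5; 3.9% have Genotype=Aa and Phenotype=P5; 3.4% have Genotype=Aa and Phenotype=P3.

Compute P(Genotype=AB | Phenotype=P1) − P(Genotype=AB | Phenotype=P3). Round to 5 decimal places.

P(Phenotype=P1) = 0.010 + 0.171 + 0.159 = 0.340; P(Genotype=AB | Phenotype=P1) = 0.159/0.340 = 0.467647.
P(Phenotype=P3) = 0.034 + 0.093 + 0.108 = 0.235; P(Genotype=AB | Phenotype=P3) = 0.108/0.235 = 0.459574.
Difference = 0.00807.

0.00807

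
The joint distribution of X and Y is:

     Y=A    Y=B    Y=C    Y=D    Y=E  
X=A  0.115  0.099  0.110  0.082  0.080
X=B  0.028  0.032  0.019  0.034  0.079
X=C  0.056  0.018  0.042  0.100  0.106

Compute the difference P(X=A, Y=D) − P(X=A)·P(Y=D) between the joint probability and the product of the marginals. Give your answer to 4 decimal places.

P(X=A) = 0.115 + 0.099 + 0.110 + 0.082 + 0.080 = 0.486.
P(Y=D) = 0.082 + 0.034 + 0.100 = 0.216.
P(X=A, Y=D) − P(X=A)P(Y=D) = 0.082 − 0.486×0.216 = -0.0230.

-0.0230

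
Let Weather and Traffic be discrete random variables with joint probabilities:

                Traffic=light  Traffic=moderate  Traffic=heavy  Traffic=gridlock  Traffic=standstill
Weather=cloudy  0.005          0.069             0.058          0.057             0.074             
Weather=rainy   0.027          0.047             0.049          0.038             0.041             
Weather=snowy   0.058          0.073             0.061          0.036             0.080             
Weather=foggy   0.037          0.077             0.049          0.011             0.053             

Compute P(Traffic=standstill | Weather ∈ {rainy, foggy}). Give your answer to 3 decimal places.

P(Weather=rainy) = 0.027 + 0.047 + 0.049 + 0.038 + 0.041 = 0.202.
P(Weather=foggy) = 0.037 + 0.077 + 0.049 + 0.011 + 0.053 = 0.227.
P(Weather ∈ {rainy, foggy}) = 0.202 + 0.227 = 0.429; P(Traffic=standstill, Weather ∈ {rainy, foggy}) = 0.041 + 0.053 = 0.094.
P(Traffic=standstill | Weather ∈ {rainy, foggy}) = 0.094/0.429 = 0.219.

0.219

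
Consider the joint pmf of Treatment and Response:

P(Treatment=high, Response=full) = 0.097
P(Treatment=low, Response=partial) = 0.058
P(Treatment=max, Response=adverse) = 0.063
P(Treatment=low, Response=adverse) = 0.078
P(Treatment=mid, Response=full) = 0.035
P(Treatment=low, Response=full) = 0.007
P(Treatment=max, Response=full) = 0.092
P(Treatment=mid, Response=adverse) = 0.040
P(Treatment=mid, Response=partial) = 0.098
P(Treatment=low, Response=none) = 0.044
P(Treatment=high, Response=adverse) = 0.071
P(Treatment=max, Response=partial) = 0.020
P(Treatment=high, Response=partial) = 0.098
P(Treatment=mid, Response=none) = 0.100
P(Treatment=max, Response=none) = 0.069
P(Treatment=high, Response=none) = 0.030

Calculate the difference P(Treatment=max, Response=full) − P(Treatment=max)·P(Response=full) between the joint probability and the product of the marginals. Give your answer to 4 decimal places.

0.0356

P(Treatment=max) = 0.069 + 0.020 + 0.092 + 0.063 = 0.244.
P(Response=full) = 0.007 + 0.035 + 0.097 + 0.092 = 0.231.
P(Treatment=max, Response=full) − P(Treatment=max)P(Response=full) = 0.092 − 0.244×0.231 = 0.0356.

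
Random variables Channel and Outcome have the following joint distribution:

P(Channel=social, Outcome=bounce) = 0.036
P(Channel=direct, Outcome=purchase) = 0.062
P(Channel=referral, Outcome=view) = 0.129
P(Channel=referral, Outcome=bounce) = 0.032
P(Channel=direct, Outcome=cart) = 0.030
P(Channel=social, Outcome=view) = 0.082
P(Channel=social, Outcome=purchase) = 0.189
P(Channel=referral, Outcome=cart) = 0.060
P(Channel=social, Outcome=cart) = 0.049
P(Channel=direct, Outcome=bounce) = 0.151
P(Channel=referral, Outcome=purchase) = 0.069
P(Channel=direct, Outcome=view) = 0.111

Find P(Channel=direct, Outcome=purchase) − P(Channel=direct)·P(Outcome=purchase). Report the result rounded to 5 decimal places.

-0.05128

P(Channel=direct) = 0.151 + 0.111 + 0.030 + 0.062 = 0.354.
P(Outcome=purchase) = 0.189 + 0.062 + 0.069 = 0.320.
P(Channel=direct, Outcome=purchase) − P(Channel=direct)P(Outcome=purchase) = 0.062 − 0.354×0.320 = -0.05128.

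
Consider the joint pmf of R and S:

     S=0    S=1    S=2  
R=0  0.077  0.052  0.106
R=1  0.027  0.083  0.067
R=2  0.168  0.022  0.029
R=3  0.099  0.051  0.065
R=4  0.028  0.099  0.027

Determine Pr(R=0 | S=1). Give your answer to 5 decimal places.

P(S=1) = 0.052 + 0.083 + 0.022 + 0.051 + 0.099 = 0.307.
P(R=0 | S=1) = 0.052/0.307 = 0.16938.

0.16938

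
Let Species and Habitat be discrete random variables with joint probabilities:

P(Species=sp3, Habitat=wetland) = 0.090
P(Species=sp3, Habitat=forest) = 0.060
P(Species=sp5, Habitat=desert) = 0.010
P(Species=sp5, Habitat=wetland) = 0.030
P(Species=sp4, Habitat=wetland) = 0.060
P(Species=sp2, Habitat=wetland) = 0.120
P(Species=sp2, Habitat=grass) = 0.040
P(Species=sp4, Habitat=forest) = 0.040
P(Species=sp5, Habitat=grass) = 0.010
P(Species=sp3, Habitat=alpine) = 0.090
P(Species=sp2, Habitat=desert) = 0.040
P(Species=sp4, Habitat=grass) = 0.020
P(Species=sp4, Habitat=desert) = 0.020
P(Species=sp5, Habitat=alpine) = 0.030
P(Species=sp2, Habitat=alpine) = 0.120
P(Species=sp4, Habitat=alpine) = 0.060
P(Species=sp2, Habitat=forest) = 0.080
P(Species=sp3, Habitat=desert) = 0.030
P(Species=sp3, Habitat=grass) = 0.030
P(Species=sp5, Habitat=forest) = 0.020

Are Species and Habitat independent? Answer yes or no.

yes

Every cell satisfies P(Species,Habitat) = P(Species)·P(Habitat). For instance P(Species=sp3) = 0.300, P(Habitat=forest) = 0.200, and 0.300×0.200 = 0.060 matches the joint entry. So Species and Habitat are independent.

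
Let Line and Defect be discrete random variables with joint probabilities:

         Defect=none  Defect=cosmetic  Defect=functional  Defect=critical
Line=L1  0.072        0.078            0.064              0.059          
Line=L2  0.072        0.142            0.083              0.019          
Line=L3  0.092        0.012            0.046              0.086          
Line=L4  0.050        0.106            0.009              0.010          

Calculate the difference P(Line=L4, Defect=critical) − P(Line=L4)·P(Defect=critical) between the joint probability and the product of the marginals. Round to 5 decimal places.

-0.02045

P(Line=L4) = 0.050 + 0.106 + 0.009 + 0.010 = 0.175.
P(Defect=critical) = 0.059 + 0.019 + 0.086 + 0.010 = 0.174.
P(Line=L4, Defect=critical) − P(Line=L4)P(Defect=critical) = 0.010 − 0.175×0.174 = -0.02045.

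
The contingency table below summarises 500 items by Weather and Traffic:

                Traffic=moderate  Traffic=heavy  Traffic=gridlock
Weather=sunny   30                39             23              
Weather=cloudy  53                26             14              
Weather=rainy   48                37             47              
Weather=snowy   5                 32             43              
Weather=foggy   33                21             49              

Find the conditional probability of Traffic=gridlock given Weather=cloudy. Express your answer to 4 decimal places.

0.1505

Total with Weather=cloudy: 53 + 26 + 14 = 93.
P(Traffic=gridlock | Weather=cloudy) = 14/93 = 0.1505.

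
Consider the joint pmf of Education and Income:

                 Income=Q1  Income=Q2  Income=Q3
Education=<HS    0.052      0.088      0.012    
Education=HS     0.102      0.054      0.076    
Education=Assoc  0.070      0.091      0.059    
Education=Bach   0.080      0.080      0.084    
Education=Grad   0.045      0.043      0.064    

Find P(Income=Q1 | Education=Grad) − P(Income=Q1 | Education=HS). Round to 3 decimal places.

P(Education=Grad) = 0.045 + 0.043 + 0.064 = 0.152; P(Income=Q1 | Education=Grad) = 0.045/0.152 = 0.2961.
P(Education=HS) = 0.102 + 0.054 + 0.076 = 0.232; P(Income=Q1 | Education=HS) = 0.102/0.232 = 0.4397.
Difference = -0.144.

-0.144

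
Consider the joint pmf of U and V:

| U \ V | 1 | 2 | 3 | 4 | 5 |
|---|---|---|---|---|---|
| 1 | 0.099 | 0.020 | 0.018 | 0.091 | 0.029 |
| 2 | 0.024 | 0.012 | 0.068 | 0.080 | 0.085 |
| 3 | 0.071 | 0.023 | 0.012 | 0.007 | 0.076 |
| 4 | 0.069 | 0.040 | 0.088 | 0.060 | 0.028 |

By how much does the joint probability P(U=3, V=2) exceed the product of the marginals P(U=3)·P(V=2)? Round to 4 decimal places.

0.0050

P(U=3) = 0.071 + 0.023 + 0.012 + 0.007 + 0.076 = 0.189.
P(V=2) = 0.020 + 0.012 + 0.023 + 0.040 = 0.095.
P(U=3, V=2) − P(U=3)P(V=2) = 0.023 − 0.189×0.095 = 0.0050.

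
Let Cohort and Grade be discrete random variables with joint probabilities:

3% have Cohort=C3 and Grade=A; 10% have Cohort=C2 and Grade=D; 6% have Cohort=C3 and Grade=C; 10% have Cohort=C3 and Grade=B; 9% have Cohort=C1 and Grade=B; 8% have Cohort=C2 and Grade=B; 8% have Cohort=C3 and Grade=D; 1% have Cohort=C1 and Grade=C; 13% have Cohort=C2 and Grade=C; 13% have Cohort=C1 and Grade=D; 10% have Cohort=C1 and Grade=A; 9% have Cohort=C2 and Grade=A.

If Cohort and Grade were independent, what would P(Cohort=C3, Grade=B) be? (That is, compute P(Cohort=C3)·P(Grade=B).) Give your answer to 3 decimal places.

0.073

P(Cohort=C3) = 0.03 + 0.10 + 0.06 + 0.08 = 0.27.
P(Grade=B) = 0.09 + 0.08 + 0.10 = 0.27.
Product: 0.27 × 0.27 = 0.073.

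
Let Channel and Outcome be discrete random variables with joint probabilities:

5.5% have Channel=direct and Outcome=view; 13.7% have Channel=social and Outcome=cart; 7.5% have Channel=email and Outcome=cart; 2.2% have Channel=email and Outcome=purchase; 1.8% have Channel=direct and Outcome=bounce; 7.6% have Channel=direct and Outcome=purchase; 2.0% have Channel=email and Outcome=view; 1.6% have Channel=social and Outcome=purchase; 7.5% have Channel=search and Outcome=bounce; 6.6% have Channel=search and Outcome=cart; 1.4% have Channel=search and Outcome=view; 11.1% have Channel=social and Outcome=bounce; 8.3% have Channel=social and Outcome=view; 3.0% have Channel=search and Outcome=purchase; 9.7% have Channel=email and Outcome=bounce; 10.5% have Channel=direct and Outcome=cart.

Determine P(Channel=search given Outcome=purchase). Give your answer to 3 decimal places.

P(Outcome=purchase) = 0.022 + 0.030 + 0.016 + 0.076 = 0.144.
P(Channel=search | Outcome=purchase) = 0.030/0.144 = 0.208.

0.208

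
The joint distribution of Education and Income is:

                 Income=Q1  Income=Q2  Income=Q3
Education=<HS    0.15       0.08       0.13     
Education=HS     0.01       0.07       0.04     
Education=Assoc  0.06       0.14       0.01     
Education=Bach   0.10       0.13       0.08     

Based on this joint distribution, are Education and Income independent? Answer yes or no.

no

P(Education=<HS) = 0.36 and P(Income=Q2) = 0.42, so their product is 0.1512, but P(Education=<HS, Income=Q2) = 0.08. Since these differ, Education and Income are not independent.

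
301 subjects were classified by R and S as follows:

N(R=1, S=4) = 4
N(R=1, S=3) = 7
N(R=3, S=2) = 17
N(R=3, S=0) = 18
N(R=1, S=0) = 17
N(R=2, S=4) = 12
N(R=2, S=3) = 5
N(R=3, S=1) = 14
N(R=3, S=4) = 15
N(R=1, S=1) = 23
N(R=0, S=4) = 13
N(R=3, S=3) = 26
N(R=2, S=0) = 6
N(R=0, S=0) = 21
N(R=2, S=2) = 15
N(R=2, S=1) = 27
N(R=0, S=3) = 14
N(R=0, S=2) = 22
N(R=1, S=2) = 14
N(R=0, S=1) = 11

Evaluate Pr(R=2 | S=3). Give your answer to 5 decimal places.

0.09615

Total with S=3: 14 + 7 + 5 + 26 = 52.
P(R=2 | S=3) = 5/52 = 0.09615.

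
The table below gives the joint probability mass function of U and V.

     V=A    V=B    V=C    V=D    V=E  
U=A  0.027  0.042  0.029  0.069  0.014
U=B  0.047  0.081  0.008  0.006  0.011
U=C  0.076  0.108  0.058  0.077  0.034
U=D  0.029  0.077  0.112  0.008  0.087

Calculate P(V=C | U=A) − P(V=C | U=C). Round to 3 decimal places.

P(U=A) = 0.027 + 0.042 + 0.029 + 0.069 + 0.014 = 0.181; P(V=C | U=A) = 0.029/0.181 = 0.1602.
P(U=C) = 0.076 + 0.108 + 0.058 + 0.077 + 0.034 = 0.353; P(V=C | U=C) = 0.058/0.353 = 0.1643.
Difference = -0.004.

-0.004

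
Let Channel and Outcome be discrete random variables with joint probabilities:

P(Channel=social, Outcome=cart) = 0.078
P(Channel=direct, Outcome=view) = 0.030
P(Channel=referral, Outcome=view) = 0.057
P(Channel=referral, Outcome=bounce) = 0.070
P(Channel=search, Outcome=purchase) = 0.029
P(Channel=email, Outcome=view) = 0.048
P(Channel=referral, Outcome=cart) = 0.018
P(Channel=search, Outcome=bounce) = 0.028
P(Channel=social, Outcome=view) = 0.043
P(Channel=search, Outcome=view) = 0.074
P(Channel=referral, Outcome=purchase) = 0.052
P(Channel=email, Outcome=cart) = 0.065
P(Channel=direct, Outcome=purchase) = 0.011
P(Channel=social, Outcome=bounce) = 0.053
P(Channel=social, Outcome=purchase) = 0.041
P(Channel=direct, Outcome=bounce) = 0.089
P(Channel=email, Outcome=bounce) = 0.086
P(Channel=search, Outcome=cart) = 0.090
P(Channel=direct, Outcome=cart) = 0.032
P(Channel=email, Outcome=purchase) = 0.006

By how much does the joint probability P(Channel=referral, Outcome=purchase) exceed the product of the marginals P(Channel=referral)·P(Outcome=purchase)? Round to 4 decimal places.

P(Channel=referral) = 0.070 + 0.057 + 0.018 + 0.052 = 0.197.
P(Outcome=purchase) = 0.006 + 0.029 + 0.041 + 0.011 + 0.052 = 0.139.
P(Channel=referral, Outcome=purchase) − P(Channel=referral)P(Outcome=purchase) = 0.052 − 0.197×0.139 = 0.0246.

0.0246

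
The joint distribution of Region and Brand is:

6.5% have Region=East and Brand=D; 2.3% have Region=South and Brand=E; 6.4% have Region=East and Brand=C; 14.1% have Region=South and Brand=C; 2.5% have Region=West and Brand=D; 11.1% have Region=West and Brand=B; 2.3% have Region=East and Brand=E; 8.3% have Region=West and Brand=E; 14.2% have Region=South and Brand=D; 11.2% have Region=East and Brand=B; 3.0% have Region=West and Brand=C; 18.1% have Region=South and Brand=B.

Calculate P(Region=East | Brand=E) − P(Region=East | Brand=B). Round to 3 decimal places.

-0.099

P(Brand=E) = 0.023 + 0.023 + 0.083 = 0.129; P(Region=East | Brand=E) = 0.023/0.129 = 0.1783.
P(Brand=B) = 0.181 + 0.112 + 0.111 = 0.404; P(Region=East | Brand=B) = 0.112/0.404 = 0.2772.
Difference = -0.099.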